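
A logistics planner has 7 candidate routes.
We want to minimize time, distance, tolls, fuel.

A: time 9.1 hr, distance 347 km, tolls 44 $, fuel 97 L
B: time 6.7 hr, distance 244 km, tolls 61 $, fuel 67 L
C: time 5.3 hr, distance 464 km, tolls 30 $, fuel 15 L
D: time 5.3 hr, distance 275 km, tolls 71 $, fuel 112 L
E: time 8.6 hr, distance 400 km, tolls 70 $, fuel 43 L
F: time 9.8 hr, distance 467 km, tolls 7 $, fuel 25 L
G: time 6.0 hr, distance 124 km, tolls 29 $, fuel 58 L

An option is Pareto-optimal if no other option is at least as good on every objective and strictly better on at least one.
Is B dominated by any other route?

Yes

G vs B: time 6.0≤6.7, distance 124≤244, tolls 29≤61, fuel 58≤67 — G is at least as good on every objective and strictly better on at least one, so G dominates B.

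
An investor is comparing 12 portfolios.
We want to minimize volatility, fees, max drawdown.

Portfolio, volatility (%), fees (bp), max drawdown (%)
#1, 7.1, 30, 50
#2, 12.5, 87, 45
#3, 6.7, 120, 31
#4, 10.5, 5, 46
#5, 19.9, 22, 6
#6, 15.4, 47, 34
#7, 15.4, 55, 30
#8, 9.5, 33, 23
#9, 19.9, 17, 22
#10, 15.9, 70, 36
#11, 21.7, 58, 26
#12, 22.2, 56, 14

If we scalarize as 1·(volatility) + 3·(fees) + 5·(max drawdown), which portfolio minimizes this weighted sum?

#5

#1: 1·7.1 + 3·30 + 5·50 = 347.1
#2: 1·12.5 + 3·87 + 5·45 = 498.5
#3: 1·6.7 + 3·120 + 5·31 = 521.7
#4: 1·10.5 + 3·5 + 5·46 = 255.5
#5: 1·19.9 + 3·22 + 5·6 = 115.9
#6: 1·15.4 + 3·47 + 5·34 = 326.4
#7: 1·15.4 + 3·55 + 5·30 = 330.4
#8: 1·9.5 + 3·33 + 5·23 = 223.5
#9: 1·19.9 + 3·17 + 5·22 = 180.9
#10: 1·15.9 + 3·70 + 5·36 = 405.9
#11: 1·21.7 + 3·58 + 5·26 = 325.7
#12: 1·22.2 + 3·56 + 5·14 = 260.2
Lowest: #5 at 115.9.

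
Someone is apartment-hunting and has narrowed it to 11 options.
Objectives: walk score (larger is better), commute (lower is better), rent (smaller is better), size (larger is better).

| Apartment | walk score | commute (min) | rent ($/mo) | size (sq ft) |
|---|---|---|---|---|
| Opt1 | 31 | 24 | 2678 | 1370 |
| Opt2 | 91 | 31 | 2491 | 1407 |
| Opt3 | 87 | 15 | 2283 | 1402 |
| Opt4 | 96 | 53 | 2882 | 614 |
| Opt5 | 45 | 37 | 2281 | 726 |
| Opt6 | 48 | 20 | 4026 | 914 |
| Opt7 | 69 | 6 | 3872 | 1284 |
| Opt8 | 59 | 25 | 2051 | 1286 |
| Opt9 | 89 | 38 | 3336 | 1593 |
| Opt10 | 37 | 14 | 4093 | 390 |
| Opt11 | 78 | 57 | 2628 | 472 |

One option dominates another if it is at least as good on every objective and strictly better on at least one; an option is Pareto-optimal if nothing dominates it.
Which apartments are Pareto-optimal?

Opt1: dominated by Opt3 (walk score 87≥31, commute 15≤24, rent 2283≤2678, size 1402≥1370).
Opt2: not dominated.
Opt3: not dominated.
Opt4: not dominated (best walk score).
Opt5: dominated by Opt8 (walk score 59≥45, commute 25≤37, rent 2051≤2281, size 1286≥726).
Opt6: dominated by Opt3 (walk score 87≥48, commute 15≤20, rent 2283≤4026, size 1402≥914).
Opt7: not dominated (best commute).
Opt8: not dominated (best rent).
Opt9: not dominated (best size).
Opt10: dominated by Opt7 (walk score 69≥37, commute 6≤14, rent 3872≤4093, size 1284≥390).
Opt11: dominated by Opt2 (walk score 91≥78, commute 31≤57, rent 2491≤2628, size 1407≥472).

Opt2, Opt3, Opt4, Opt7, Opt8, Opt9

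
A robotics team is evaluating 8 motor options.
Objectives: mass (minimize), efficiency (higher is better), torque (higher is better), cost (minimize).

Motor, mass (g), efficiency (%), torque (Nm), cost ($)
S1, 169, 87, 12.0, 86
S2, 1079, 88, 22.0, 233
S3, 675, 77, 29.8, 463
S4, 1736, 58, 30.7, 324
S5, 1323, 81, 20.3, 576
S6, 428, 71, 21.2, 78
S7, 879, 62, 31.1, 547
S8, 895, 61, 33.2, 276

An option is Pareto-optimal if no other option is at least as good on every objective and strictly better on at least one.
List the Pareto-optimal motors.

S1: not dominated (best mass).
S2: not dominated (best efficiency).
S3: not dominated.
S4: dominated by S8 (mass 895≤1736, efficiency 61≥58, torque 33.2≥30.7, cost 276≤324).
S5: dominated by S2 (mass 1079≤1323, efficiency 88≥81, torque 22.0≥20.3, cost 233≤576).
S6: not dominated (best cost).
S7: not dominated.
S8: not dominated (best torque).

S1, S2, S3, S6, S7, S8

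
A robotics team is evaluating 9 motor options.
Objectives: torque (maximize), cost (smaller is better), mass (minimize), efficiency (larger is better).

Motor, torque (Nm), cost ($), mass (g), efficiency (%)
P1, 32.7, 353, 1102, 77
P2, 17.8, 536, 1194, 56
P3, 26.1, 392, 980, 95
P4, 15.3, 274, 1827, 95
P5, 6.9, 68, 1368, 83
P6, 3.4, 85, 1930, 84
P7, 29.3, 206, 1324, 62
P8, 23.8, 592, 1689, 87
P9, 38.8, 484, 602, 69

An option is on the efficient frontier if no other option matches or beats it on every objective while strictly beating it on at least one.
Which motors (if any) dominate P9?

P1: worse on torque (32.7 vs 38.8).
P2: worse on torque (17.8 vs 38.8).
P3: worse on torque (26.1 vs 38.8).
P4: worse on torque (15.3 vs 38.8).
P5: worse on torque (6.9 vs 38.8).
P6: worse on torque (3.4 vs 38.8).
P7: worse on torque (29.3 vs 38.8).
P8: worse on torque (23.8 vs 38.8).
No option dominates P9.

none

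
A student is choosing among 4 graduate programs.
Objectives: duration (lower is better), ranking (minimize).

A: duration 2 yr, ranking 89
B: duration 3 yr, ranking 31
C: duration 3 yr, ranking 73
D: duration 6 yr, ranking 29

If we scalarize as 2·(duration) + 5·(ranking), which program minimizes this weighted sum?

A: 2·2 + 5·89 = 449
B: 2·3 + 5·31 = 161
C: 2·3 + 5·73 = 371
D: 2·6 + 5·29 = 157
Lowest: D at 157.

D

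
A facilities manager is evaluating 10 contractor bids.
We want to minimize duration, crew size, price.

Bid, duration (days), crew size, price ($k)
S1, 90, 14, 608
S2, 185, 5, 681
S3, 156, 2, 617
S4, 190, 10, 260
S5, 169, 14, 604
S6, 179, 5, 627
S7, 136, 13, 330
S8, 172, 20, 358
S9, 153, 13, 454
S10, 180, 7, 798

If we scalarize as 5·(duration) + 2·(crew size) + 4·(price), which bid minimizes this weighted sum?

S1: 5·90 + 2·14 + 4·608 = 2910
S2: 5·185 + 2·5 + 4·681 = 3659
S3: 5·156 + 2·2 + 4·617 = 3252
S4: 5·190 + 2·10 + 4·260 = 2010
S5: 5·169 + 2·14 + 4·604 = 3289
S6: 5·179 + 2·5 + 4·627 = 3413
S7: 5·136 + 2·13 + 4·330 = 2026
S8: 5·172 + 2·20 + 4·358 = 2332
S9: 5·153 + 2·13 + 4·454 = 2607
S10: 5·180 + 2·7 + 4·798 = 4106
Lowest: S4 at 2010.

S4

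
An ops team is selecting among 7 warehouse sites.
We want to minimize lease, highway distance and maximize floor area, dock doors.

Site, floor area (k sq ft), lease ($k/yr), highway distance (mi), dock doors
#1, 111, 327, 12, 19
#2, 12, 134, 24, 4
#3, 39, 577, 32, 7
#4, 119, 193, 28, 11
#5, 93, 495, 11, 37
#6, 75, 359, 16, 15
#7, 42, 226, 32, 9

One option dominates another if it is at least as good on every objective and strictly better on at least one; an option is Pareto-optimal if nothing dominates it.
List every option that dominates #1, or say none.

#2: worse on floor area (12 vs 111).
#3: worse on floor area (39 vs 111).
#4: worse on highway distance (28 vs 12).
#5: worse on floor area (93 vs 111).
#6: worse on floor area (75 vs 111).
#7: worse on floor area (42 vs 111).
No option dominates #1.

none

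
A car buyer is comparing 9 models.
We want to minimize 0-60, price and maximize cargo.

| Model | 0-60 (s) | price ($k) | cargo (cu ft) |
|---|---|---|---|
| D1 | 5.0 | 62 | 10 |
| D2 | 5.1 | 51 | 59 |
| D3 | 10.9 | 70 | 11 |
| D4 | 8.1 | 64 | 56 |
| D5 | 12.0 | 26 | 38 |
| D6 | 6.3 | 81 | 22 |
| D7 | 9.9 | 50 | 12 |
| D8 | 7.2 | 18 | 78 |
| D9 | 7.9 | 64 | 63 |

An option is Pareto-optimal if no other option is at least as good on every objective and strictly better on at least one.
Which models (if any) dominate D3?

D2, D4, D7, D8, D9

D2: 0-60 5.1≤10.9, price 51≤70, cargo 59≥11 — dominates D3.
D4: 0-60 8.1≤10.9, price 64≤70, cargo 56≥11 — dominates D3.
D7: 0-60 9.9≤10.9, price 50≤70, cargo 12≥11 — dominates D3.
D8: 0-60 7.2≤10.9, price 18≤70, cargo 78≥11 — dominates D3.
D9: 0-60 7.9≤10.9, price 64≤70, cargo 63≥11 — dominates D3.
Others (D1, D5, D6) are each worse than D3 on at least one objective.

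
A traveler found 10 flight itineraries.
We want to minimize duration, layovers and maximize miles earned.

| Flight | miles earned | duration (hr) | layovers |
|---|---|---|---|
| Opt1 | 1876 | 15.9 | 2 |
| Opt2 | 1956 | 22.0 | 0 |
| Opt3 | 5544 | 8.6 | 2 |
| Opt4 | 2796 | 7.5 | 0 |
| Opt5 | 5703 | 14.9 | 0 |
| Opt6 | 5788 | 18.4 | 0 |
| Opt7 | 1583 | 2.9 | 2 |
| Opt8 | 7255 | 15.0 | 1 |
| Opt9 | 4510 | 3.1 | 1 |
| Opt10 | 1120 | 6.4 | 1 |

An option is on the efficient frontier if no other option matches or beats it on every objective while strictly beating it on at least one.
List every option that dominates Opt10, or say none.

Opt9: miles earned 4510≥1120, duration 3.1≤6.4, layovers 1≤1 — dominates Opt10.
Others (Opt1, Opt2, Opt3, Opt4, Opt5, Opt6, Opt7, Opt8) are each worse than Opt10 on at least one objective.

Opt9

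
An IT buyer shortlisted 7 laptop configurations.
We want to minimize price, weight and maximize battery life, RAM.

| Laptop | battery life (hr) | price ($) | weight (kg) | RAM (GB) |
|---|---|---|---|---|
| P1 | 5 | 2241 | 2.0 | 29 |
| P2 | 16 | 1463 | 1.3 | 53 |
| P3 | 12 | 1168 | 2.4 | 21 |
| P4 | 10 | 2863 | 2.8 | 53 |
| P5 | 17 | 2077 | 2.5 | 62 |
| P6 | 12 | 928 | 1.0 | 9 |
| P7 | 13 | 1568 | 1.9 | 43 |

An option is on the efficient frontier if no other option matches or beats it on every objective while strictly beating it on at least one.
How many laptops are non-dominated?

P1: dominated by P2 (battery life 16≥5, price 1463≤2241, weight 1.3≤2.0, RAM 53≥29).
P2: not dominated.
P3: not dominated.
P4: dominated by P2 (battery life 16≥10, price 1463≤2863, weight 1.3≤2.8, RAM 53≥53).
P5: not dominated (best battery life).
P6: not dominated (best price).
P7: dominated by P2 (battery life 16≥13, price 1463≤1568, weight 1.3≤1.9, RAM 53≥43).
Pareto-optimal: P2, P3, P5, P6 → 4.

4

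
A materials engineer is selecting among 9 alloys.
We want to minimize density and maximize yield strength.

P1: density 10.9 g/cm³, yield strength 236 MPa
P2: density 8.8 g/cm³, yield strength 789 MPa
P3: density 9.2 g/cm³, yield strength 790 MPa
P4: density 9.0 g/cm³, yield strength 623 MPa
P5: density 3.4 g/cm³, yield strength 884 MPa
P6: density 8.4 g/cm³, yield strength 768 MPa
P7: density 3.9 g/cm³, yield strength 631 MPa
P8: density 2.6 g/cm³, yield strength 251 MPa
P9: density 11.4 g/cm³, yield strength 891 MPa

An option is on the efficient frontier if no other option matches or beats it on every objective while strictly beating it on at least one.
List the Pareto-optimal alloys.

P1: dominated by P2 (density 8.8≤10.9, yield strength 789≥236).
P2: dominated by P5 (density 3.4≤8.8, yield strength 884≥789).
P3: dominated by P5 (density 3.4≤9.2, yield strength 884≥790).
P4: dominated by P2 (density 8.8≤9.0, yield strength 789≥623).
P5: not dominated.
P6: dominated by P5 (density 3.4≤8.4, yield strength 884≥768).
P7: dominated by P5 (density 3.4≤3.9, yield strength 884≥631).
P8: not dominated (best density).
P9: not dominated (best yield strength).

P5, P8, P9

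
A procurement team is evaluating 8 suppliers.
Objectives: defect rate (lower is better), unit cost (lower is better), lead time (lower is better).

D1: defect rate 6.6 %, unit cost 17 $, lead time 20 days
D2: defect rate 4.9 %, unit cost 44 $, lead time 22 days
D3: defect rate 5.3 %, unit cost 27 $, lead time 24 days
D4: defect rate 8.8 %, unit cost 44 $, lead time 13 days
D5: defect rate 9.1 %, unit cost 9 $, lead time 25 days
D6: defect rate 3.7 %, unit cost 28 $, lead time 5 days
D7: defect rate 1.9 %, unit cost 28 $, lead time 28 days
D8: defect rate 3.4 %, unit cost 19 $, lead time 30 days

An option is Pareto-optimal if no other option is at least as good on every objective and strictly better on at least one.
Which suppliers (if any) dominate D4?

D6

D6: defect rate 3.7≤8.8, unit cost 28≤44, lead time 5≤13 — dominates D4.
Others (D1, D2, D3, D5, D7, D8) are each worse than D4 on at least one objective.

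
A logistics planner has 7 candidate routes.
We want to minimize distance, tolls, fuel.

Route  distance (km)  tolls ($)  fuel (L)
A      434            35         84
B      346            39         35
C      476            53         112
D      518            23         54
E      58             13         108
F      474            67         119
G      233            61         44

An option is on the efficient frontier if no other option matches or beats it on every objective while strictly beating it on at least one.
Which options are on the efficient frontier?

A, B, D, E, G

A: not dominated.
B: not dominated (best fuel).
C: dominated by A (distance 434≤476, tolls 35≤53, fuel 84≤112).
D: not dominated.
E: not dominated (best distance).
F: dominated by A (distance 434≤474, tolls 35≤67, fuel 84≤119).
G: not dominated.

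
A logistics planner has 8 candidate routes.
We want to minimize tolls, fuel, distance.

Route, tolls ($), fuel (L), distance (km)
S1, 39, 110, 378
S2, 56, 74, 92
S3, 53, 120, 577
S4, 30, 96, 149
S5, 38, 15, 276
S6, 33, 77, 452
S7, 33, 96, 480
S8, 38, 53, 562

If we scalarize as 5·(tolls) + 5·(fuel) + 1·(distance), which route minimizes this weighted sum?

S5

S1: 5·39 + 5·110 + 1·378 = 1123
S2: 5·56 + 5·74 + 1·92 = 742
S3: 5·53 + 5·120 + 1·577 = 1442
S4: 5·30 + 5·96 + 1·149 = 779
S5: 5·38 + 5·15 + 1·276 = 541
S6: 5·33 + 5·77 + 1·452 = 1002
S7: 5·33 + 5·96 + 1·480 = 1125
S8: 5·38 + 5·53 + 1·562 = 1017
Lowest: S5 at 541.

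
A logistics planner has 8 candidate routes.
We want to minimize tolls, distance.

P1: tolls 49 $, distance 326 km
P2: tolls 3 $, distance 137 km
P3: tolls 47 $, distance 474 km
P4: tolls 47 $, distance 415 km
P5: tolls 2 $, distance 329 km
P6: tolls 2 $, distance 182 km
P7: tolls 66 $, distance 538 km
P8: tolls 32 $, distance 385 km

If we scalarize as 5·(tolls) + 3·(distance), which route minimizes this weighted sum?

P1: 5·49 + 3·326 = 1223
P2: 5·3 + 3·137 = 426
P3: 5·47 + 3·474 = 1657
P4: 5·47 + 3·415 = 1480
P5: 5·2 + 3·329 = 997
P6: 5·2 + 3·182 = 556
P7: 5·66 + 3·538 = 1944
P8: 5·32 + 3·385 = 1315
Lowest: P2 at 426.

P2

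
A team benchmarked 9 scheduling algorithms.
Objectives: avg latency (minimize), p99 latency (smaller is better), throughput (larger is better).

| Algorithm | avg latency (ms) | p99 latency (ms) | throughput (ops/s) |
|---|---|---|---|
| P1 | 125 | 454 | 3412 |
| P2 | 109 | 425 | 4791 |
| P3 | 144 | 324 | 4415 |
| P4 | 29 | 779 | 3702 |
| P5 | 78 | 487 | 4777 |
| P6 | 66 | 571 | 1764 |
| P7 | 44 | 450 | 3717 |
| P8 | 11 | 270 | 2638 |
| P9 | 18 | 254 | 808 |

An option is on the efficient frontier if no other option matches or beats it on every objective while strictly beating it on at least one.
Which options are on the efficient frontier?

P2, P3, P4, P5, P7, P8, P9

P1: dominated by P2 (avg latency 109≤125, p99 latency 425≤454, throughput 4791≥3412).
P2: not dominated (best throughput).
P3: not dominated.
P4: not dominated.
P5: not dominated.
P6: dominated by P7 (avg latency 44≤66, p99 latency 450≤571, throughput 3717≥1764).
P7: not dominated.
P8: not dominated (best avg latency).
P9: not dominated (best p99 latency).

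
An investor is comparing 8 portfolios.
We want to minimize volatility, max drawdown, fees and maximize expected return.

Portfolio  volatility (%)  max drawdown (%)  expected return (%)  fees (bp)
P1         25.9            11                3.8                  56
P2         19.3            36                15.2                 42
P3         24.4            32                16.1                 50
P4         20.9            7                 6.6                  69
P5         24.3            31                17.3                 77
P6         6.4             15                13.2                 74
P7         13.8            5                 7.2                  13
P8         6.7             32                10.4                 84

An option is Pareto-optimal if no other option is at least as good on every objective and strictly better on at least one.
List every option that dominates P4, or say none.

P7

P7: volatility 13.8≤20.9, max drawdown 5≤7, expected return 7.2≥6.6, fees 13≤69 — dominates P4.
Others (P1, P2, P3, P5, P6, P8) are each worse than P4 on at least one objective.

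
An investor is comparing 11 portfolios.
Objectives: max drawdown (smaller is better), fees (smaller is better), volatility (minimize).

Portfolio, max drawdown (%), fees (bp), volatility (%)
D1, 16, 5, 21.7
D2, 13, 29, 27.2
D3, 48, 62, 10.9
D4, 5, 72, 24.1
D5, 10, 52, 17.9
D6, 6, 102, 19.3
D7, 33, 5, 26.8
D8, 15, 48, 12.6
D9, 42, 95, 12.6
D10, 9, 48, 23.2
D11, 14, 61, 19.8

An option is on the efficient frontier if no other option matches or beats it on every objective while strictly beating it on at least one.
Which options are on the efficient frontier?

D1, D2, D3, D4, D5, D6, D8, D10

D1: not dominated.
D2: not dominated.
D3: not dominated (best volatility).
D4: not dominated (best max drawdown).
D5: not dominated.
D6: not dominated.
D7: dominated by D1 (max drawdown 16≤33, fees 5≤5, volatility 21.7≤26.8).
D8: not dominated.
D9: dominated by D8 (max drawdown 15≤42, fees 48≤95, volatility 12.6≤12.6).
D10: not dominated.
D11: dominated by D5 (max drawdown 10≤14, fees 52≤61, volatility 17.9≤19.8).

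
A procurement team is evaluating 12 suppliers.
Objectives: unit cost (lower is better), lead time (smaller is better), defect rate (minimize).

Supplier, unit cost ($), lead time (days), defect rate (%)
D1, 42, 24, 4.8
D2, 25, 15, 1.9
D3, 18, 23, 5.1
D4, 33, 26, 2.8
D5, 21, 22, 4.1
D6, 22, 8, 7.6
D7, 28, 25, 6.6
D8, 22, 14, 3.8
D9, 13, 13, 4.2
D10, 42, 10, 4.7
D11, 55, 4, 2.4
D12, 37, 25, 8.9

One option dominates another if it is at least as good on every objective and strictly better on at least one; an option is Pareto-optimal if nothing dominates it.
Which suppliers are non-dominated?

D1: dominated by D2 (unit cost 25≤42, lead time 15≤24, defect rate 1.9≤4.8).
D2: not dominated (best defect rate).
D3: dominated by D9 (unit cost 13≤18, lead time 13≤23, defect rate 4.2≤5.1).
D4: dominated by D2 (unit cost 25≤33, lead time 15≤26, defect rate 1.9≤2.8).
D5: not dominated.
D6: not dominated.
D7: dominated by D2 (unit cost 25≤28, lead time 15≤25, defect rate 1.9≤6.6).
D8: not dominated.
D9: not dominated (best unit cost).
D10: not dominated.
D11: not dominated (best lead time).
D12: dominated by D2 (unit cost 25≤37, lead time 15≤25, defect rate 1.9≤8.9).

D2, D5, D6, D8, D9, D10, D11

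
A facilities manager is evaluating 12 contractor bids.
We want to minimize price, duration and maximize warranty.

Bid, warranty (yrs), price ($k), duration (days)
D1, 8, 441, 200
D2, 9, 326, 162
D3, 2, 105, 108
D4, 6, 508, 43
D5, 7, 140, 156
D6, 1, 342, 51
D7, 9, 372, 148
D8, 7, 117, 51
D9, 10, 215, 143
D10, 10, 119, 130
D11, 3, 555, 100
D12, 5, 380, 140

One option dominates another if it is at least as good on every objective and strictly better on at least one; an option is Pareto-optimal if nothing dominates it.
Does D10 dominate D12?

Yes

D10 vs D12: warranty 10≥5, price 119≤380, duration 130≤140 — D10 is at least as good on every objective with at least one strict improvement.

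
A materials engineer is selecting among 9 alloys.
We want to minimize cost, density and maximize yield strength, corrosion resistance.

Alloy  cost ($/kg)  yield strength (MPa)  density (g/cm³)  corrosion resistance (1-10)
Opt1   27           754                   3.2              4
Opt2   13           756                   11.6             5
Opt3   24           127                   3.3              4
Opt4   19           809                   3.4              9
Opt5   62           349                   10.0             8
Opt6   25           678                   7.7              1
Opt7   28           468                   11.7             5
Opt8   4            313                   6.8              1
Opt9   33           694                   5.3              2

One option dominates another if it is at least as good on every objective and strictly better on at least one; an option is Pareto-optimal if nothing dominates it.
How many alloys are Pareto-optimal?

Opt1: not dominated (best density).
Opt2: not dominated.
Opt3: not dominated.
Opt4: not dominated (best yield strength).
Opt5: dominated by Opt4 (cost 19≤62, yield strength 809≥349, density 3.4≤10.0, corrosion resistance 9≥8).
Opt6: dominated by Opt4 (cost 19≤25, yield strength 809≥678, density 3.4≤7.7, corrosion resistance 9≥1).
Opt7: dominated by Opt2 (cost 13≤28, yield strength 756≥468, density 11.6≤11.7, corrosion resistance 5≥5).
Opt8: not dominated (best cost).
Opt9: dominated by Opt1 (cost 27≤33, yield strength 754≥694, density 3.2≤5.3, corrosion resistance 4≥2).
Pareto-optimal: Opt1, Opt2, Opt3, Opt4, Opt8 → 5.

5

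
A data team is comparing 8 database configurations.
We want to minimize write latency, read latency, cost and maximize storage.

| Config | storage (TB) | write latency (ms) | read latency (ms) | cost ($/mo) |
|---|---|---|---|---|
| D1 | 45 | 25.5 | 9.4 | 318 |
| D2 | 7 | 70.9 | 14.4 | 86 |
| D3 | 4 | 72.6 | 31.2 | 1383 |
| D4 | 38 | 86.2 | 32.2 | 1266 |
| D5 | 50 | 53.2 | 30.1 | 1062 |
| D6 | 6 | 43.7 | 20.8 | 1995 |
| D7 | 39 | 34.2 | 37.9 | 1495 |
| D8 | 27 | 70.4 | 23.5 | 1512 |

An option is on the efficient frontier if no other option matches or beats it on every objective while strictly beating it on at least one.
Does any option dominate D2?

D1: worse on cost (318 vs 86).
D3: worse on storage (4 vs 7).
D4: worse on write latency (86.2 vs 70.9).
D5: worse on read latency (30.1 vs 14.4).
D6: worse on storage (6 vs 7).
D7: worse on read latency (37.9 vs 14.4).
D8: worse on read latency (23.5 vs 14.4).
No option is at least as good as D2 on every objective and strictly better on one.

No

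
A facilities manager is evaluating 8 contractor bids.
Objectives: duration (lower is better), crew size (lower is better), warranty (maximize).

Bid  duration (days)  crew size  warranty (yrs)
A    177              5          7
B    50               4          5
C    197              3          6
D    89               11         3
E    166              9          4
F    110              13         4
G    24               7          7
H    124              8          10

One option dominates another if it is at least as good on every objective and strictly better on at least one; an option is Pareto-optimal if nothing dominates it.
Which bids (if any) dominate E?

B: duration 50≤166, crew size 4≤9, warranty 5≥4 — dominates E.
G: duration 24≤166, crew size 7≤9, warranty 7≥4 — dominates E.
H: duration 124≤166, crew size 8≤9, warranty 10≥4 — dominates E.
Others (A, C, D, F) are each worse than E on at least one objective.

B, G, H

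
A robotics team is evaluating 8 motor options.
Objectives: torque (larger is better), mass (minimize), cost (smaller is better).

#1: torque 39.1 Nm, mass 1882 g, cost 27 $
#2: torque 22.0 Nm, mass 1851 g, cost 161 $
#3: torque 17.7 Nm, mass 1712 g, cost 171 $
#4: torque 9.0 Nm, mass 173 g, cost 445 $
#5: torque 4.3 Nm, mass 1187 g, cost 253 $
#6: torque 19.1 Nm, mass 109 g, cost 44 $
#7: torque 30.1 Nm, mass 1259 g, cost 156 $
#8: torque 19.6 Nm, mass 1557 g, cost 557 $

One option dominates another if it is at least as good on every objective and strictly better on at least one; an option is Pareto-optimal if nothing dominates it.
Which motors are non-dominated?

#1, #6, #7

#1: not dominated (best torque).
#2: dominated by #7 (torque 30.1≥22.0, mass 1259≤1851, cost 156≤161).
#3: dominated by #6 (torque 19.1≥17.7, mass 109≤1712, cost 44≤171).
#4: dominated by #6 (torque 19.1≥9.0, mass 109≤173, cost 44≤445).
#5: dominated by #6 (torque 19.1≥4.3, mass 109≤1187, cost 44≤253).
#6: not dominated (best mass).
#7: not dominated.
#8: dominated by #7 (torque 30.1≥19.6, mass 1259≤1557, cost 156≤557).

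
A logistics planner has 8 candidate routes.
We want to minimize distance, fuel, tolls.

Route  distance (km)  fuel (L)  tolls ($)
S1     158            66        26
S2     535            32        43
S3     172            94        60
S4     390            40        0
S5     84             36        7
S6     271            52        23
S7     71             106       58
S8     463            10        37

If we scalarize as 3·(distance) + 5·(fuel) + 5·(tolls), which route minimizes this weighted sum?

S1: 3·158 + 5·66 + 5·26 = 934
S2: 3·535 + 5·32 + 5·43 = 1980
S3: 3·172 + 5·94 + 5·60 = 1286
S4: 3·390 + 5·40 + 5·0 = 1370
S5: 3·84 + 5·36 + 5·7 = 467
S6: 3·271 + 5·52 + 5·23 = 1188
S7: 3·71 + 5·106 + 5·58 = 1033
S8: 3·463 + 5·10 + 5·37 = 1624
Lowest: S5 at 467.

S5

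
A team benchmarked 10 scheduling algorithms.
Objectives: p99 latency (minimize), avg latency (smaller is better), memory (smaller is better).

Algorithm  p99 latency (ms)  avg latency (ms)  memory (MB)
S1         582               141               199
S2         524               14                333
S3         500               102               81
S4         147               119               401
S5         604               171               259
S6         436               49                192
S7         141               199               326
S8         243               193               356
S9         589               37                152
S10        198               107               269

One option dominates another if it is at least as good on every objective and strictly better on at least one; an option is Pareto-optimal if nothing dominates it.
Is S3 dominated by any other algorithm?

S1: worse on p99 latency (582 vs 500).
S2: worse on p99 latency (524 vs 500).
S4: worse on avg latency (119 vs 102).
S5: worse on p99 latency (604 vs 500).
S6: worse on memory (192 vs 81).
S7: worse on avg latency (199 vs 102).
S8: worse on avg latency (193 vs 102).
S9: worse on p99 latency (589 vs 500).
S10: worse on avg latency (107 vs 102).
No option is at least as good as S3 on every objective and strictly better on one.

No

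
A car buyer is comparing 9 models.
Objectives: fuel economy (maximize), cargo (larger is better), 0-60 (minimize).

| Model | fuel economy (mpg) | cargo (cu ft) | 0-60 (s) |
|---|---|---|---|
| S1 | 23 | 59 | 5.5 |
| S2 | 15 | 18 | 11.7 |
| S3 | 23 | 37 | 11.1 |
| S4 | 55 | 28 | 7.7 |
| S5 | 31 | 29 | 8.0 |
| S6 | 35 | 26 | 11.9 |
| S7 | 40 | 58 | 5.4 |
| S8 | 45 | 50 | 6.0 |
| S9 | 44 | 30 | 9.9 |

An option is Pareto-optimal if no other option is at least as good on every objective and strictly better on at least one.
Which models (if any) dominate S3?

S1: fuel economy 23≥23, cargo 59≥37, 0-60 5.5≤11.1 — dominates S3.
S7: fuel economy 40≥23, cargo 58≥37, 0-60 5.4≤11.1 — dominates S3.
S8: fuel economy 45≥23, cargo 50≥37, 0-60 6.0≤11.1 — dominates S3.
Others (S2, S4, S5, S6, S9) are each worse than S3 on at least one objective.

S1, S7, S8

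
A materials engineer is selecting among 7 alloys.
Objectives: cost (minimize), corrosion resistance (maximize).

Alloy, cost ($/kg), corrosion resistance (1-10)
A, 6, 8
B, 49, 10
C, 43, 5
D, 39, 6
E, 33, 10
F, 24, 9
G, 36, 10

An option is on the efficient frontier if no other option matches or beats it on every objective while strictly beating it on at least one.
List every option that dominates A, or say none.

none

B: worse on cost (49 vs 6).
C: worse on cost (43 vs 6).
D: worse on cost (39 vs 6).
E: worse on cost (33 vs 6).
F: worse on cost (24 vs 6).
G: worse on cost (36 vs 6).
No option dominates A.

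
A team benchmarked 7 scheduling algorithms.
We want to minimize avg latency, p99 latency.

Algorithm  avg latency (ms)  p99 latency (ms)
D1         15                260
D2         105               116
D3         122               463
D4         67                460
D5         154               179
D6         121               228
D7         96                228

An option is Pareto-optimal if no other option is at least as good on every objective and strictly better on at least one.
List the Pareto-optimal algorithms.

D1: not dominated (best avg latency).
D2: not dominated (best p99 latency).
D3: dominated by D1 (avg latency 15≤122, p99 latency 260≤463).
D4: dominated by D1 (avg latency 15≤67, p99 latency 260≤460).
D5: dominated by D2 (avg latency 105≤154, p99 latency 116≤179).
D6: dominated by D2 (avg latency 105≤121, p99 latency 116≤228).
D7: not dominated.

D1, D2, D7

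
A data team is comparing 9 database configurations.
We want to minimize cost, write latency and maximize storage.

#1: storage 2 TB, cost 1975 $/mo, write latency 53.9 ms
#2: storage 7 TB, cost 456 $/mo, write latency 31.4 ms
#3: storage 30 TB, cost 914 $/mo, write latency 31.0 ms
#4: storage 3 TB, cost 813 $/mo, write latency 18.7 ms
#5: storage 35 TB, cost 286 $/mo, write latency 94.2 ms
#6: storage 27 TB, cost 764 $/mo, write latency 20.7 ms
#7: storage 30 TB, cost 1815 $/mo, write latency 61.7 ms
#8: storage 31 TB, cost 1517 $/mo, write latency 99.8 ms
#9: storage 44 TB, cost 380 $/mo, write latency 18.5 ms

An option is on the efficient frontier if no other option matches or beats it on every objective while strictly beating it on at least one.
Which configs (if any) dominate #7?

#3: storage 30≥30, cost 914≤1815, write latency 31.0≤61.7 — dominates #7.
#9: storage 44≥30, cost 380≤1815, write latency 18.5≤61.7 — dominates #7.
Others (#1, #2, #4, #5, #6, #8) are each worse than #7 on at least one objective.

#3, #9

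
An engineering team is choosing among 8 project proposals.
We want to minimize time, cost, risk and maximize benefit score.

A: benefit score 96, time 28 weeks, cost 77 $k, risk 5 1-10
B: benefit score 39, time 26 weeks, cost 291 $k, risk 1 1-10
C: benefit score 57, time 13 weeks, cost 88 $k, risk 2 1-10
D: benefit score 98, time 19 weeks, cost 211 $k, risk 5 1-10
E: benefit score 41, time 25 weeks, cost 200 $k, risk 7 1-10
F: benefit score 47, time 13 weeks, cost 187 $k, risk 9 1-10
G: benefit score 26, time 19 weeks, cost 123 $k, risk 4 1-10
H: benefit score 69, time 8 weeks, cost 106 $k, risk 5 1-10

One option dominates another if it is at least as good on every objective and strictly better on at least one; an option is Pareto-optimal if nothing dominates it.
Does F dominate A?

No

F vs A: F is worse on benefit score (47 vs 96), so it does not dominate A.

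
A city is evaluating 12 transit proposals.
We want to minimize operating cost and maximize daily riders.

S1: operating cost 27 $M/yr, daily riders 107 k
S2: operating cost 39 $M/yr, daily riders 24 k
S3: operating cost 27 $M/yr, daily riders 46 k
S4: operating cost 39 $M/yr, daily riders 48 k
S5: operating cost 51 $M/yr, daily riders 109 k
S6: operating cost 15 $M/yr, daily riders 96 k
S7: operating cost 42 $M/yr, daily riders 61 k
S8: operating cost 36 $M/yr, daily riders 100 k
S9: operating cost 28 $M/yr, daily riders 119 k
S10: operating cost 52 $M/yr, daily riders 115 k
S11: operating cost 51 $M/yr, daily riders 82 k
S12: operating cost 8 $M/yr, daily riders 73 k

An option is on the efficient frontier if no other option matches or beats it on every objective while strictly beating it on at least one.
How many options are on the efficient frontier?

S1: not dominated.
S2: dominated by S1 (operating cost 27≤39, daily riders 107≥24).
S3: dominated by S1 (operating cost 27≤27, daily riders 107≥46).
S4: dominated by S1 (operating cost 27≤39, daily riders 107≥48).
S5: dominated by S9 (operating cost 28≤51, daily riders 119≥109).
S6: not dominated.
S7: dominated by S1 (operating cost 27≤42, daily riders 107≥61).
S8: dominated by S1 (operating cost 27≤36, daily riders 107≥100).
S9: not dominated (best daily riders).
S10: dominated by S9 (operating cost 28≤52, daily riders 119≥115).
S11: dominated by S1 (operating cost 27≤51, daily riders 107≥82).
S12: not dominated (best operating cost).
Pareto-optimal: S1, S6, S9, S12 → 4.

4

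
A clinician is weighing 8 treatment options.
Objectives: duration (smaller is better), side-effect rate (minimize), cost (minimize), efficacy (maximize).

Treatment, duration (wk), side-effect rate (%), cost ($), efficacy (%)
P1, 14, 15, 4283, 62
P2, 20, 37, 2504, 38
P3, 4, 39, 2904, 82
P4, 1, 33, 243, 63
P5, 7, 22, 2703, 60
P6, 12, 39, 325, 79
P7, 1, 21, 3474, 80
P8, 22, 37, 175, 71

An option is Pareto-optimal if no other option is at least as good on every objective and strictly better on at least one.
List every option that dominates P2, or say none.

P4: duration 1≤20, side-effect rate 33≤37, cost 243≤2504, efficacy 63≥38 — dominates P2.
Others (P1, P3, P5, P6, P7, P8) are each worse than P2 on at least one objective.

P4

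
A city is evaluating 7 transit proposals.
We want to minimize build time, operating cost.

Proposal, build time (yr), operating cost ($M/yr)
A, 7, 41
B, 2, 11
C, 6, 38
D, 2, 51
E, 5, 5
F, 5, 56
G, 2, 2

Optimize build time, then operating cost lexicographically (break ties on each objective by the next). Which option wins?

G

First minimize build time: best is 2, kept {B, D, G}.
Then minimize operating cost: best is 2, kept {G}.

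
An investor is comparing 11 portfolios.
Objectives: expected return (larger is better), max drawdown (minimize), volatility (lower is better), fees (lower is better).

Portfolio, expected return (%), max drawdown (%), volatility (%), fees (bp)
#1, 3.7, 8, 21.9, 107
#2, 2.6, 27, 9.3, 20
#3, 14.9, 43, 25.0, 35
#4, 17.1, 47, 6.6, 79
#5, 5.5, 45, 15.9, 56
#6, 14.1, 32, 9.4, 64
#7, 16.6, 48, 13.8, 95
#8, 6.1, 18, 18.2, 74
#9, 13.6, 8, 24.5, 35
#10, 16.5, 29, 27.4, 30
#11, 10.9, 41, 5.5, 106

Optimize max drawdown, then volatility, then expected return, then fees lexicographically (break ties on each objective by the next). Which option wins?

#1

First minimize max drawdown: best is 8, kept {#1, #9}.
Then minimize volatility: best is 21.9, kept {#1}.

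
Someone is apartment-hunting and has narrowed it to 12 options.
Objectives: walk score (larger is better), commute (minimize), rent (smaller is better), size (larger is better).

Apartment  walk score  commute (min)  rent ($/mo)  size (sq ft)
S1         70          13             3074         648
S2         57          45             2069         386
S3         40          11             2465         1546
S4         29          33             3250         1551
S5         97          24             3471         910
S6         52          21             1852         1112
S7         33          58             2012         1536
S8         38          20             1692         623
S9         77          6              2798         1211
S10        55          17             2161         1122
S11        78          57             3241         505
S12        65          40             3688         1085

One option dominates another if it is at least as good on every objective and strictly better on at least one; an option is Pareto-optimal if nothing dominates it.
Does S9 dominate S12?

S9 vs S12: walk score 77≥65, commute 6≤40, rent 2798≤3688, size 1211≥1085 — S9 is at least as good on every objective with at least one strict improvement.

Yes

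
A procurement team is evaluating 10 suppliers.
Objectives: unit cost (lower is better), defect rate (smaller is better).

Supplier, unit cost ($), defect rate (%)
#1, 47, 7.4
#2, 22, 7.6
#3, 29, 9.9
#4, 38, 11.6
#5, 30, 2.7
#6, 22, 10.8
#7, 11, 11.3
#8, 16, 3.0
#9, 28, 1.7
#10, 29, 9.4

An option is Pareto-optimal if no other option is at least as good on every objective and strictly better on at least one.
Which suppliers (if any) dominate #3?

#2, #8, #9, #10

#2: unit cost 22≤29, defect rate 7.6≤9.9 — dominates #3.
#8: unit cost 16≤29, defect rate 3.0≤9.9 — dominates #3.
#9: unit cost 28≤29, defect rate 1.7≤9.9 — dominates #3.
#10: unit cost 29≤29, defect rate 9.4≤9.9 — dominates #3.
Others (#1, #4, #5, #6, #7) are each worse than #3 on at least one objective.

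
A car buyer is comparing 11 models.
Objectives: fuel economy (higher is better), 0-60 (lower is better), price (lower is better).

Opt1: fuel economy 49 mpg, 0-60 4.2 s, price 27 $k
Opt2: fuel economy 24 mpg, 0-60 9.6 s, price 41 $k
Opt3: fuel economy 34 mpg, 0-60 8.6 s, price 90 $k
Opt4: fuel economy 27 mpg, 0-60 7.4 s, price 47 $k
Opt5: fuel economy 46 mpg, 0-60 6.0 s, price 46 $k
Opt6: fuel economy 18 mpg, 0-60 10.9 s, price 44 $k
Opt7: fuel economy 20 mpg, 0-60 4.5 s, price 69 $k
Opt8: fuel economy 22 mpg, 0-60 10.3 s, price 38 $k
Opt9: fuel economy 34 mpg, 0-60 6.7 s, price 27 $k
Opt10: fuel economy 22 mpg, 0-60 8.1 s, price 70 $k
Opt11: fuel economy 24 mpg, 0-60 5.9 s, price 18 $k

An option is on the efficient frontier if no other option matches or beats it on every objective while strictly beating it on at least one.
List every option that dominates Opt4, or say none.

Opt1: fuel economy 49≥27, 0-60 4.2≤7.4, price 27≤47 — dominates Opt4.
Opt5: fuel economy 46≥27, 0-60 6.0≤7.4, price 46≤47 — dominates Opt4.
Opt9: fuel economy 34≥27, 0-60 6.7≤7.4, price 27≤47 — dominates Opt4.
Others (Opt2, Opt3, Opt6, Opt7, Opt8, Opt10, Opt11) are each worse than Opt4 on at least one objective.

Opt1, Opt5, Opt9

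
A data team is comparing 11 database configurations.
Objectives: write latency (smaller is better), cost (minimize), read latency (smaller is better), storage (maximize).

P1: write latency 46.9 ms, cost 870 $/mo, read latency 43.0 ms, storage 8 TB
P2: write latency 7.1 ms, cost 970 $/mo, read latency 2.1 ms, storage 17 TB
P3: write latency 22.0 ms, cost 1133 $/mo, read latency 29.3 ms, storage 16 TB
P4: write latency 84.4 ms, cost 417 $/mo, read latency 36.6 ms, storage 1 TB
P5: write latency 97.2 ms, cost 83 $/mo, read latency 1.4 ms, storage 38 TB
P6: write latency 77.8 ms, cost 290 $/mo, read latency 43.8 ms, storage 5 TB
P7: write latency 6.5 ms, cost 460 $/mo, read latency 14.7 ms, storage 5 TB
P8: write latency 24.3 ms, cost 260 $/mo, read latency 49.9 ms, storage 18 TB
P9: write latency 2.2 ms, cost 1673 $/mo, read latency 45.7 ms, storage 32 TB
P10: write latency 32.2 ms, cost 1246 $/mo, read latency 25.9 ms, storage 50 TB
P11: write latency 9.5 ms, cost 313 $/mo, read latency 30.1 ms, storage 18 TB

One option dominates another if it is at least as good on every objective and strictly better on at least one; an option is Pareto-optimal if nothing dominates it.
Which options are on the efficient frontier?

P1: dominated by P11 (write latency 9.5≤46.9, cost 313≤870, read latency 30.1≤43.0, storage 18≥8).
P2: not dominated.
P3: dominated by P2 (write latency 7.1≤22.0, cost 970≤1133, read latency 2.1≤29.3, storage 17≥16).
P4: dominated by P11 (write latency 9.5≤84.4, cost 313≤417, read latency 30.1≤36.6, storage 18≥1).
P5: not dominated (best cost).
P6: not dominated.
P7: not dominated.
P8: not dominated.
P9: not dominated (best write latency).
P10: not dominated (best storage).
P11: not dominated.

P2, P5, P6, P7, P8, P9, P10, P11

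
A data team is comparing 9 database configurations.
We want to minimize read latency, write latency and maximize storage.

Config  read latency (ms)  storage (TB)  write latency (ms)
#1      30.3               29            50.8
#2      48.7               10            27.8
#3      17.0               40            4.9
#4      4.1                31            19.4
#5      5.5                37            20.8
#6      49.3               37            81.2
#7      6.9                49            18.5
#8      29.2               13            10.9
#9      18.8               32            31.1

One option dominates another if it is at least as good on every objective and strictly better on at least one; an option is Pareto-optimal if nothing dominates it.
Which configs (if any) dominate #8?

#3: read latency 17.0≤29.2, storage 40≥13, write latency 4.9≤10.9 — dominates #8.
Others (#1, #2, #4, #5, #6, #7, #9) are each worse than #8 on at least one objective.

#3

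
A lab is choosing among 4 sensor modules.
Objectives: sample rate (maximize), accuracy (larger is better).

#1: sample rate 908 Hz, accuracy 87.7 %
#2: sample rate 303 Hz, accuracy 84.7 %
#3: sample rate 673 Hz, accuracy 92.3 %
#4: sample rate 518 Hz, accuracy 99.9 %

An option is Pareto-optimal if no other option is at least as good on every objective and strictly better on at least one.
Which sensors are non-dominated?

#1, #3, #4

#1: not dominated (best sample rate).
#2: dominated by #1 (sample rate 908≥303, accuracy 87.7≥84.7).
#3: not dominated.
#4: not dominated (best accuracy).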